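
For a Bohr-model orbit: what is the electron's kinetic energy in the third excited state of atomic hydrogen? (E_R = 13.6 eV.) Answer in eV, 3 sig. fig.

For a Coulomb orbit the virial theorem gives K = −E_n.
E_n = −E_R·Z²/n², so K = E_R·Z²/n² = 13.6 × 1²/4² = 0.850 eV

0.850 eV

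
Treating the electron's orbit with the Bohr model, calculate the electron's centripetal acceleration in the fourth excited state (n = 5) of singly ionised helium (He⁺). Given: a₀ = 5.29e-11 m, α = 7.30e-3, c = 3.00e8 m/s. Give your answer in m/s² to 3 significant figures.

1.16e21 m/s²

r = n²a₀/Z = 6.61e-10 m, v = Zαc/n = 8.76e5 m/s
a = v²/r = (8.76e5)² / 6.61e-10 = 1.16e21 m/s²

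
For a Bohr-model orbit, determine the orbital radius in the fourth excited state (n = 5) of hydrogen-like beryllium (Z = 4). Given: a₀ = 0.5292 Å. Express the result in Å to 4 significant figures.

r_n = n²a₀/Z = 5² × 0.5292 / 4
    = 25 × 0.5292 / 4 = 3.308 Å

3.308 Å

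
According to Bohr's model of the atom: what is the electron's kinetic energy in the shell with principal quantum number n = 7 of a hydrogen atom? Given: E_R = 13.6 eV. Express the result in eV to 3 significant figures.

For a Coulomb orbit the virial theorem gives K = −E_n.
E_n = −E_R·Z²/n², so K = E_R·Z²/n² = 13.6 × 1²/7² = 0.278 eV

0.278 eV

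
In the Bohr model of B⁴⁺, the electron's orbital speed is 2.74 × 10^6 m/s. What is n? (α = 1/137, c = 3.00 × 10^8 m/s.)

v_n = Zαc/n ⇒ n = Zαc/v = 5 × 0.00730 × 3.00 × 10^8 / 2.74 × 10^6 ≈ 4.00
n = 4

4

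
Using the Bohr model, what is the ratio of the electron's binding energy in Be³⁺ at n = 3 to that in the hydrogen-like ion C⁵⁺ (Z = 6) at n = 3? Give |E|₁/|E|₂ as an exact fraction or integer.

4/9

|E| ∝ Z^2 · n^-2
|E|₁/|E|₂ = (4/6)^2 · (3/3)^-2 = 4/9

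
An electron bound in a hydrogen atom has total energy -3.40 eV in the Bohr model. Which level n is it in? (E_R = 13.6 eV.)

E_n = −E_R Z²/n² ⇒ n² = E_R Z²/(−E_n) = 13.6 × 1² / 3.40 ≈ 4.00
n = 2

2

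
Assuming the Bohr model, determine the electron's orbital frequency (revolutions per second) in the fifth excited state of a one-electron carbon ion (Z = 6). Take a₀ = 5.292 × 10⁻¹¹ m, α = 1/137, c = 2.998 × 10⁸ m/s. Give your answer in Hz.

1.097 × 10¹⁵ Hz

r = n²a₀/Z = 3.175 × 10⁻¹⁰ m, v = Zαc/n = 2.188 × 10⁶ m/s
f = v/(2πr) = 1.097 × 10¹⁵ Hz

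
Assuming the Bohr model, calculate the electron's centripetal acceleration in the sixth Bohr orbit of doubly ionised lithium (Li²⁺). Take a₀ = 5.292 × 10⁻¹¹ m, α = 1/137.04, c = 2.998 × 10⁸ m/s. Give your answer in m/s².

r = n²a₀/Z = 6.350 × 10⁻¹⁰ m, v = Zαc/n = 1.094 × 10⁶ m/s
a = v²/r = (1.094 × 10⁶)² / 6.350 × 10⁻¹⁰ = 1.884 × 10²¹ m/s²

1.884 × 10²¹ m/s²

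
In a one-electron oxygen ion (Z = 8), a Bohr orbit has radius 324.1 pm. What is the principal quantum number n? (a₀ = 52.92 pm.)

r_n = n²a₀/Z ⇒ n² = rZ/a₀ = 324.1 × 8 / 52.92 ≈ 48.99
n = 7

7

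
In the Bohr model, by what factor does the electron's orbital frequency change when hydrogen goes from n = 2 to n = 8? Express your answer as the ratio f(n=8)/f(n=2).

1/64

f ∝ Z^2 · n^-3; with Z fixed, f ∝ n^-3.
f(n=8)/f(n=2) = (8/2)^-3 = 1/64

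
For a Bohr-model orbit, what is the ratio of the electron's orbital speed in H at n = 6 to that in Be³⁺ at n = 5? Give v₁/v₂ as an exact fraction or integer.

5/24

v ∝ Z^1 · n^-1
v₁/v₂ = (1/4)^1 · (6/5)^-1 = 5/24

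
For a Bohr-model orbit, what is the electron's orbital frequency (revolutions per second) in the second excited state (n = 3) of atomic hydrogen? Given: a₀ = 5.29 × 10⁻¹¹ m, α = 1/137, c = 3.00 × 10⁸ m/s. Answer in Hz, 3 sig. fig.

r = n²a₀/Z = 4.76 × 10⁻¹⁰ m, v = Zαc/n = 7.30 × 10⁵ m/s
f = v/(2πr) = 2.44 × 10¹⁴ Hz

2.44 × 10¹⁴ Hz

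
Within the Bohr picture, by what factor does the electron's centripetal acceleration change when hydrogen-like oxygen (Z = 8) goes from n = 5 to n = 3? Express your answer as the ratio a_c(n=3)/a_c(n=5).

a_c ∝ Z^3 · n^-4; with Z fixed, a_c ∝ n^-4.
a_c(n=3)/a_c(n=5) = (3/5)^-4 = 625/81

625/81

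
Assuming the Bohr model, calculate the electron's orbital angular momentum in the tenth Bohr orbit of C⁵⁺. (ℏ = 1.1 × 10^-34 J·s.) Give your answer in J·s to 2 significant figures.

L_n = nℏ = 10 × 1.1 × 10^-34 = 1.1 × 10^-33 J·s

1.1 × 10^-33 J·s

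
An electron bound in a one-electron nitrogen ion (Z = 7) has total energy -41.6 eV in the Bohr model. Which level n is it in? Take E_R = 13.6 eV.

E_n = −E_R Z²/n² ⇒ n² = E_R Z²/(−E_n) = 13.6 × 7² / 41.6 ≈ 16.02
n = 4

4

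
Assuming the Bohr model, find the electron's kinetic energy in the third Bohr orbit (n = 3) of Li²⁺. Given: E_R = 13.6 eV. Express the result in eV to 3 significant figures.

13.6 eV

For a Coulomb orbit the virial theorem gives K = −E_n.
E_n = −E_R·Z²/n², so K = E_R·Z²/n² = 13.6 × 3²/3² = 13.6 eV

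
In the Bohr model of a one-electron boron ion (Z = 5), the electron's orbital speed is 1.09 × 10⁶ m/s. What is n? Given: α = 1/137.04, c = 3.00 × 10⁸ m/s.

10

v_n = Zαc/n ⇒ n = Zαc/v = 5 × 0.00730 × 3.00 × 10⁸ / 1.09 × 10⁶ ≈ 10.04
n = 10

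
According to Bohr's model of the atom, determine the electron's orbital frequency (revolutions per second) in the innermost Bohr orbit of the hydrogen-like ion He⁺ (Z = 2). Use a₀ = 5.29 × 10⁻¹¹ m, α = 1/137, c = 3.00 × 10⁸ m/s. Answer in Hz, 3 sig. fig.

r = n²a₀/Z = 2.65 × 10⁻¹¹ m, v = Zαc/n = 4.38 × 10⁶ m/s
f = v/(2πr) = 2.64 × 10¹⁶ Hz

2.64 × 10¹⁶ Hz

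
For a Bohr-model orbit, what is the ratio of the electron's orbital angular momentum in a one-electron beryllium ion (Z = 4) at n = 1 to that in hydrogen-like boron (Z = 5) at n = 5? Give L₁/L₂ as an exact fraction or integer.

L = nℏ is independent of Z.
L₁/L₂ = n₁/n₂ = 1/5 = 1/5

1/5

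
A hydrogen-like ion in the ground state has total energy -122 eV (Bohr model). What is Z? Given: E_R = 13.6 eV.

E_n = −E_R Z²/n² ⇒ Z² = −E_n n²/E_R = 122 × 1² / 13.6 ≈ 8.97
Z = 3

3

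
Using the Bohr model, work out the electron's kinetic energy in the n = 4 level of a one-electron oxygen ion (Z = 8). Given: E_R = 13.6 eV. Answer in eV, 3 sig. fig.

For a Coulomb orbit the virial theorem gives K = −E_n.
E_n = −E_R·Z²/n², so K = E_R·Z²/n² = 13.6 × 8²/4² = 54.4 eV

54.4 eV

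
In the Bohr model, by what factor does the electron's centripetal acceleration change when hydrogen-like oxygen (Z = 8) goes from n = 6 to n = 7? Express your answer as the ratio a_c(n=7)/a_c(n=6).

1296/2401

a_c ∝ Z^3 · n^-4; with Z fixed, a_c ∝ n^-4.
a_c(n=7)/a_c(n=6) = (7/6)^-4 = 1296/2401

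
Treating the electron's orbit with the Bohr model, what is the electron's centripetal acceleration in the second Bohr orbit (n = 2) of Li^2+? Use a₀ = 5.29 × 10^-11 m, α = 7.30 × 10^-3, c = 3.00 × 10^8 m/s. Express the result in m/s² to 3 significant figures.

r = n²a₀/Z = 7.05 × 10^-11 m, v = Zαc/n = 3.29 × 10^6 m/s
a = v²/r = (3.29 × 10^6)² / 7.05 × 10^-11 = 1.53 × 10^23 m/s²

1.53 × 10^23 m/s²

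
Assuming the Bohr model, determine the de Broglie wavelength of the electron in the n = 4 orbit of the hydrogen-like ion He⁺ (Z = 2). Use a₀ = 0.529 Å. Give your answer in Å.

6.65 Å

The Bohr quantisation condition is nλ = 2πr_n.
r_n = n²a₀/Z = 4.23 Å
λ = 2πr_n/n = 2π·4.23/4 = 6.65 Å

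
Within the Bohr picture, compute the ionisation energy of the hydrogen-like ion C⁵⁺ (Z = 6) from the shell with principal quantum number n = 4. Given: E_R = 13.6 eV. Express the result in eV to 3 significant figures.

E_n = −E_R·Z²/n² = −13.6 × 6²/4² eV = -30.6 eV
Ionisation energy = −E_n = 30.6 eV

30.6 eV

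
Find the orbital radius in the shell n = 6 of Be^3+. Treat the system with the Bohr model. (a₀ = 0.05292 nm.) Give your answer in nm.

r_n = n²a₀/Z = 6² × 0.05292 / 4
    = 36 × 0.05292 / 4 = 0.4763 nm

0.4763 nm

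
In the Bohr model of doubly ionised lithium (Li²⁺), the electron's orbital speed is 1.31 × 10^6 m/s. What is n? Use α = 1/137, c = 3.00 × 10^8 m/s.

5

v_n = Zαc/n ⇒ n = Zαc/v = 3 × 0.00730 × 3.00 × 10^8 / 1.31 × 10^6 ≈ 5.01
n = 5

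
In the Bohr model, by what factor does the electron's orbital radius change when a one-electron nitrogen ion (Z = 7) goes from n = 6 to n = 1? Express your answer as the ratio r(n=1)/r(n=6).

1/36

r ∝ Z^-1 · n^2; with Z fixed, r ∝ n^2.
r(n=1)/r(n=6) = (1/6)^2 = 1/36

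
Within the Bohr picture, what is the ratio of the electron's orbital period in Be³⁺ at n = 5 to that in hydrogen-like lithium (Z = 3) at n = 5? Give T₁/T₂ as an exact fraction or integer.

9/16

T ∝ Z^-2 · n^3
T₁/T₂ = (4/3)^-2 · (5/5)^3 = 9/16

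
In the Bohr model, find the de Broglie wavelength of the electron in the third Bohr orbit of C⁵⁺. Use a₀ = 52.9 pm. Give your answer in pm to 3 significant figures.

166 pm

The Bohr quantisation condition is nλ = 2πr_n.
r_n = n²a₀/Z = 79.3 pm
λ = 2πr_n/n = 2π·79.3/3 = 166 pm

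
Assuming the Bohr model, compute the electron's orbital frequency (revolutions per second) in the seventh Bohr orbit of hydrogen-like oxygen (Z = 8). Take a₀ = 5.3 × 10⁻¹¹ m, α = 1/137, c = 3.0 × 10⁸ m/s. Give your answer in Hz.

1.2 × 10¹⁵ Hz

r = n²a₀/Z = 3.2 × 10⁻¹⁰ m, v = Zαc/n = 2.5 × 10⁶ m/s
f = v/(2πr) = 1.2 × 10¹⁵ Hz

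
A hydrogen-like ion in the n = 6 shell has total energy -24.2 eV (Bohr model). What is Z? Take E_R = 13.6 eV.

E_n = −E_R Z²/n² ⇒ Z² = −E_n n²/E_R = 24.2 × 6² / 13.6 ≈ 64.06
Z = 8

8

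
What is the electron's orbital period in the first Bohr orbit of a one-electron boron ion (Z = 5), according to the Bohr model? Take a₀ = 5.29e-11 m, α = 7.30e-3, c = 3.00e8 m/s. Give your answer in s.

6.07e-18 s

r = n²a₀/Z = 1²·5.29e-11/5 = 1.06e-11 m
v = Zαc/n = 5·0.00730·3.00e8/1 = 1.09e7 m/s
T = 2πr/v = 6.07e-18 s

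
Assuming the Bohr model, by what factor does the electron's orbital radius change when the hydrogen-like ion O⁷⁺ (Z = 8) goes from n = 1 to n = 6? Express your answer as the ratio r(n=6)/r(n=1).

36

r ∝ Z^-1 · n^2; with Z fixed, r ∝ n^2.
r(n=6)/r(n=1) = (6/1)^2 = 36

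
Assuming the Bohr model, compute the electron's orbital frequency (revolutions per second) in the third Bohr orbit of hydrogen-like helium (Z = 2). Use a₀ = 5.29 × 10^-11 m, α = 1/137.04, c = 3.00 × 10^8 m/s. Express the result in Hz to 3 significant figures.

9.76 × 10^14 Hz

r = n²a₀/Z = 2.38 × 10^-10 m, v = Zαc/n = 1.46 × 10^6 m/s
f = v/(2πr) = 9.76 × 10^14 Hz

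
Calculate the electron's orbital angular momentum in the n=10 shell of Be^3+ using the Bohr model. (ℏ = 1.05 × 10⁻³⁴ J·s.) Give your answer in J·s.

1.05 × 10⁻³³ J·s

L_n = nℏ = 10 × 1.05 × 10⁻³⁴ = 1.05 × 10⁻³³ J·s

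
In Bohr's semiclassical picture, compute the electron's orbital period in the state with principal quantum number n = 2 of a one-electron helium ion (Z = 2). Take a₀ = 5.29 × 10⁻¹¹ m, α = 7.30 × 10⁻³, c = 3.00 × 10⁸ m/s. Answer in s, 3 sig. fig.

3.04 × 10⁻¹⁶ s

r = n²a₀/Z = 2²·5.29 × 10⁻¹¹/2 = 1.06 × 10⁻¹⁰ m
v = Zαc/n = 2·0.00730·3.00 × 10⁸/2 = 2.19 × 10⁶ m/s
T = 2πr/v = 3.04 × 10⁻¹⁶ s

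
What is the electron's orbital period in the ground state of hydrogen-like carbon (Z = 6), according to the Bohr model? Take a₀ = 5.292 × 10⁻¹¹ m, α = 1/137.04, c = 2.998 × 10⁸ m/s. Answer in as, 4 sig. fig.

r = n²a₀/Z = 1²·5.292 × 10⁻¹¹/6 = 8.820 × 10⁻¹² m
v = Zαc/n = 6·0.007297·2.998 × 10⁸/1 = 1.313 × 10⁷ m/s
T = 2πr/v = 4.222 × 10⁻¹⁸ s = 4.222 as

4.222 as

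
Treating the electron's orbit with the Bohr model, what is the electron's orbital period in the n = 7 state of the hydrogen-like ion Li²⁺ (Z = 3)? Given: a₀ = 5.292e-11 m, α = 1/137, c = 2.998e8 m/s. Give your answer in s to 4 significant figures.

5.791e-15 s

r = n²a₀/Z = 7²·5.292e-11/3 = 8.644e-10 m
v = Zαc/n = 3·0.007299·2.998e8/7 = 9.379e5 m/s
T = 2πr/v = 5.791e-15 s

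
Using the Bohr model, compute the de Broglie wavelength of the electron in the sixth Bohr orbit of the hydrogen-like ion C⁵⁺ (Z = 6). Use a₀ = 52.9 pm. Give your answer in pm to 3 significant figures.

The Bohr quantisation condition is nλ = 2πr_n.
r_n = n²a₀/Z = 317 pm
λ = 2πr_n/n = 2π·317/6 = 332 pm

332 pm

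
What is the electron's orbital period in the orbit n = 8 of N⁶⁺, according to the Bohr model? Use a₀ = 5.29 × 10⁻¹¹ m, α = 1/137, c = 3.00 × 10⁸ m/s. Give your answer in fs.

r = n²a₀/Z = 8²·5.29 × 10⁻¹¹/7 = 4.84 × 10⁻¹⁰ m
v = Zαc/n = 7·0.00730·3.00 × 10⁸/8 = 1.92 × 10⁶ m/s
T = 2πr/v = 1.59 × 10⁻¹⁵ s = 1.59 fs

1.59 fs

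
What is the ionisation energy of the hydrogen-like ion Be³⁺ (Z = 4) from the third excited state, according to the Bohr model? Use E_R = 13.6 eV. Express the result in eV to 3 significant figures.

13.6 eV

E_n = −E_R·Z²/n² = −13.6 × 4²/4² eV = -13.6 eV
Ionisation energy = −E_n = 13.6 eV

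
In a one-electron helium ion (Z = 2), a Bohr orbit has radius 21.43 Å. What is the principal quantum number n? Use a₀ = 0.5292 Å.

r_n = n²a₀/Z ⇒ n² = rZ/a₀ = 21.43 × 2 / 0.5292 ≈ 80.99
n = 9

9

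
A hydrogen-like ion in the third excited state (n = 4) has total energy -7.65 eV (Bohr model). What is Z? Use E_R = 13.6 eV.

3

E_n = −E_R Z²/n² ⇒ Z² = −E_n n²/E_R = 7.65 × 4² / 13.6 ≈ 9.00
Z = 3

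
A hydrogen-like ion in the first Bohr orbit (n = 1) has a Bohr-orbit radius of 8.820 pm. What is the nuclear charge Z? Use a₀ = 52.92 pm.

6

r_n = n²a₀/Z ⇒ Z = n²a₀/r = 1² × 52.92 / 8.820 ≈ 6.00
Z = 6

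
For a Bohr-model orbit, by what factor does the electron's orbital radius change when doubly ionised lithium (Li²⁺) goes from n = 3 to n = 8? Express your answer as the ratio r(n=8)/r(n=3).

64/9

r ∝ Z^-1 · n^2; with Z fixed, r ∝ n^2.
r(n=8)/r(n=3) = (8/3)^2 = 64/9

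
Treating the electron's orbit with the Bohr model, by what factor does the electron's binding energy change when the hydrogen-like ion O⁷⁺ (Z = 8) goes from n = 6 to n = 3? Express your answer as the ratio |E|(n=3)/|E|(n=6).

|E| ∝ Z^2 · n^-2; with Z fixed, |E| ∝ n^-2.
|E|(n=3)/|E|(n=6) = (3/6)^-2 = 4

4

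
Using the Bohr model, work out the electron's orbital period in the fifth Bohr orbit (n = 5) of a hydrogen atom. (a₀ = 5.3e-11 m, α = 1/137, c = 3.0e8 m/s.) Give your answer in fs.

19 fs

r = n²a₀/Z = 5²·5.3e-11/1 = 1.3e-9 m
v = Zαc/n = 1·0.0073·3.0e8/5 = 4.4e5 m/s
T = 2πr/v = 1.9e-14 s = 19 fs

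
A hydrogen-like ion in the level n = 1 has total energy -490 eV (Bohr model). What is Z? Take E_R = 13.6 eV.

E_n = −E_R Z²/n² ⇒ Z² = −E_n n²/E_R = 490 × 1² / 13.6 ≈ 36.03
Z = 6

6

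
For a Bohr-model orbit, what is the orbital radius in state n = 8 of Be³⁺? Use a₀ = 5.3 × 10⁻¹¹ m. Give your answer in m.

r_n = n²a₀/Z = 8² × 5.3 × 10⁻¹¹ / 4
    = 64 × 5.3 × 10⁻¹¹ / 4 = 8.5 × 10⁻¹⁰ m

8.5 × 10⁻¹⁰ m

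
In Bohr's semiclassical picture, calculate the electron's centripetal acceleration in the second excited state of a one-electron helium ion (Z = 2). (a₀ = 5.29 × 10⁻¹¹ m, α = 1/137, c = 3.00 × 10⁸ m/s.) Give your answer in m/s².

8.95 × 10²¹ m/s²

r = n²a₀/Z = 2.38 × 10⁻¹⁰ m, v = Zαc/n = 1.46 × 10⁶ m/s
a = v²/r = (1.46 × 10⁶)² / 2.38 × 10⁻¹⁰ = 8.95 × 10²¹ m/s²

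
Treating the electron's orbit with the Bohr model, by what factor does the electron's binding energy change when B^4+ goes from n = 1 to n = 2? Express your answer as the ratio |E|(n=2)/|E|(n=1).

1/4

|E| ∝ Z^2 · n^-2; with Z fixed, |E| ∝ n^-2.
|E|(n=2)/|E|(n=1) = (2/1)^-2 = 1/4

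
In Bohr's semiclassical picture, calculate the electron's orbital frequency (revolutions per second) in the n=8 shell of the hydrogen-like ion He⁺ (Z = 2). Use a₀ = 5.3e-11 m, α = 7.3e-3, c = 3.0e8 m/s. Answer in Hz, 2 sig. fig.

5.1e13 Hz

r = n²a₀/Z = 1.7e-9 m, v = Zαc/n = 5.5e5 m/s
f = v/(2πr) = 5.1e13 Hz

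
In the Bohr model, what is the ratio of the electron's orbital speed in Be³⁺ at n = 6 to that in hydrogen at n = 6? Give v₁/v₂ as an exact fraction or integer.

4

v ∝ Z^1 · n^-1
v₁/v₂ = (4/1)^1 · (6/6)^-1 = 4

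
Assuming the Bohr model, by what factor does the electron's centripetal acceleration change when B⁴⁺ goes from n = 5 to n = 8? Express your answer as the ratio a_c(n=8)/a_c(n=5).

a_c ∝ Z^3 · n^-4; with Z fixed, a_c ∝ n^-4.
a_c(n=8)/a_c(n=5) = (8/5)^-4 = 625/4096

625/4096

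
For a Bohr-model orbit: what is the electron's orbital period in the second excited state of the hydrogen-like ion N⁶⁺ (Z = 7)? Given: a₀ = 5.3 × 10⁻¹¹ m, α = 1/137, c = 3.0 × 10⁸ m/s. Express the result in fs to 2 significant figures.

0.084 fs

r = n²a₀/Z = 3²·5.3 × 10⁻¹¹/7 = 6.8 × 10⁻¹¹ m
v = Zαc/n = 7·0.0073·3.0 × 10⁸/3 = 5.1 × 10⁶ m/s
T = 2πr/v = 8.4 × 10⁻¹⁷ s = 0.084 fs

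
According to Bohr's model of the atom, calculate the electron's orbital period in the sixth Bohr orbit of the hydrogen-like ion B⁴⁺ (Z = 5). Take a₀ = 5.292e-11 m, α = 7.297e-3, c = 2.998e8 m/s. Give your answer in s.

r = n²a₀/Z = 6²·5.292e-11/5 = 3.810e-10 m
v = Zαc/n = 5·0.007297·2.998e8/6 = 1.823e6 m/s
T = 2πr/v = 1.313e-15 s

1.313e-15 s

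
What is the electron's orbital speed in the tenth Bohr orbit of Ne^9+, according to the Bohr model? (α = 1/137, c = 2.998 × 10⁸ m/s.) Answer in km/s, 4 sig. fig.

v_n = Zαc/n = 10 × 0.007299 × 2.998 × 10⁸ / 10
    = 2188 km/s

2188 km/s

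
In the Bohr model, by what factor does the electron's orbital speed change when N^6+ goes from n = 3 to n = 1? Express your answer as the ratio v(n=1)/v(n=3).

v ∝ Z^1 · n^-1; with Z fixed, v ∝ n^-1.
v(n=1)/v(n=3) = (1/3)^-1 = 3

3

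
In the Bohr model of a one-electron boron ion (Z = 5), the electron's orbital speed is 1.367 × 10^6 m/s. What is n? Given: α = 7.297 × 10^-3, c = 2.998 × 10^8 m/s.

8

v_n = Zαc/n ⇒ n = Zαc/v = 5 × 0.007297 × 2.998 × 10^8 / 1.367 × 10^6 ≈ 8.00
n = 8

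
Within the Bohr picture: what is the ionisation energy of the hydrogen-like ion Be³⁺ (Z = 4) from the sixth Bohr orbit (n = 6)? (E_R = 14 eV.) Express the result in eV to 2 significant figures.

E_n = −E_R·Z²/n² = −14 × 4²/6² eV = -6.2 eV
Ionisation energy = −E_n = 6.2 eV

6.2 eV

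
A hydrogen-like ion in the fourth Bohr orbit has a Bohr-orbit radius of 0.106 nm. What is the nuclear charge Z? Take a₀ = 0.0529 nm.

8

r_n = n²a₀/Z ⇒ Z = n²a₀/r = 4² × 0.0529 / 0.106 ≈ 7.98
Z = 8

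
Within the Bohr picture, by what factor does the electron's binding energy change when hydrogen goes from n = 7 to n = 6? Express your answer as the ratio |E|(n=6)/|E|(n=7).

|E| ∝ Z^2 · n^-2; with Z fixed, |E| ∝ n^-2.
|E|(n=6)/|E|(n=7) = (6/7)^-2 = 49/36

49/36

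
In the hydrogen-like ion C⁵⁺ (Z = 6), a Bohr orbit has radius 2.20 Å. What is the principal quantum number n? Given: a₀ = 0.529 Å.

5

r_n = n²a₀/Z ⇒ n² = rZ/a₀ = 2.20 × 6 / 0.529 ≈ 24.95
n = 5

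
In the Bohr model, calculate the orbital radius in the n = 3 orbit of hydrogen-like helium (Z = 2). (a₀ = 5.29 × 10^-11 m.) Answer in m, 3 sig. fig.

r_n = n²a₀/Z = 3² × 5.29 × 10^-11 / 2
    = 9 × 5.29 × 10^-11 / 2 = 2.38 × 10^-10 m

2.38 × 10^-10 m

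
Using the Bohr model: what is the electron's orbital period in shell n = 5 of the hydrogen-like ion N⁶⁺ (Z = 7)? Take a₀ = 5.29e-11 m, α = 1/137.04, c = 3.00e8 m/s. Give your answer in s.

3.87e-16 s

r = n²a₀/Z = 5²·5.29e-11/7 = 1.89e-10 m
v = Zαc/n = 7·0.00730·3.00e8/5 = 3.06e6 m/s
T = 2πr/v = 3.87e-16 s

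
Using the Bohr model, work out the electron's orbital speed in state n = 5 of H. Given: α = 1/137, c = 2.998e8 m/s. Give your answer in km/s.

v_n = Zαc/n = 1 × 0.007299 × 2.998e8 / 5
    = 437.7 km/s

437.7 km/s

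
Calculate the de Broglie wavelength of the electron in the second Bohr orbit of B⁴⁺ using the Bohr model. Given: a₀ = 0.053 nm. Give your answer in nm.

0.13 nm

The Bohr quantisation condition is nλ = 2πr_n.
r_n = n²a₀/Z = 0.042 nm
λ = 2πr_n/n = 2π·0.042/2 = 0.13 nm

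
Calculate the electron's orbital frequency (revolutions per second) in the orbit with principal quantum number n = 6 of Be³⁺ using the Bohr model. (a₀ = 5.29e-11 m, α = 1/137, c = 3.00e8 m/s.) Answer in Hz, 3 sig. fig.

r = n²a₀/Z = 4.76e-10 m, v = Zαc/n = 1.46e6 m/s
f = v/(2πr) = 4.88e14 Hz

4.88e14 Hz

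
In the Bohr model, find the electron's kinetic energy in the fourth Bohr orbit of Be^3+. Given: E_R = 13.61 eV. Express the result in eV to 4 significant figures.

For a Coulomb orbit the virial theorem gives K = −E_n.
E_n = −E_R·Z²/n², so K = E_R·Z²/n² = 13.61 × 4²/4² = 13.61 eV

13.61 eV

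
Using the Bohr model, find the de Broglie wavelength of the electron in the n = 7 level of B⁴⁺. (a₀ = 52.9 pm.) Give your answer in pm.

465 pm

The Bohr quantisation condition is nλ = 2πr_n.
r_n = n²a₀/Z = 518 pm
λ = 2πr_n/n = 2π·518/7 = 465 pm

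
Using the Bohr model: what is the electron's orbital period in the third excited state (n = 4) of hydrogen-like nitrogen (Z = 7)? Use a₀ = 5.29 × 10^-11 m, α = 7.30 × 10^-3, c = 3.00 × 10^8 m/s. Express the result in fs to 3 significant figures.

r = n²a₀/Z = 4²·5.29 × 10^-11/7 = 1.21 × 10^-10 m
v = Zαc/n = 7·0.00730·3.00 × 10^8/4 = 3.83 × 10^6 m/s
T = 2πr/v = 1.98 × 10^-16 s = 0.198 fs

0.198 fs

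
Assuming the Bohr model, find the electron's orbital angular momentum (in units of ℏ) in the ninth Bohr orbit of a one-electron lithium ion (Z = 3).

L_n = nℏ, so L/ℏ = n = 9.

9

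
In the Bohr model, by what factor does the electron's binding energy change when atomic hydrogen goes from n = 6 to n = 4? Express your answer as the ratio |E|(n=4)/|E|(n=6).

9/4

|E| ∝ Z^2 · n^-2; with Z fixed, |E| ∝ n^-2.
|E|(n=4)/|E|(n=6) = (4/6)^-2 = 9/4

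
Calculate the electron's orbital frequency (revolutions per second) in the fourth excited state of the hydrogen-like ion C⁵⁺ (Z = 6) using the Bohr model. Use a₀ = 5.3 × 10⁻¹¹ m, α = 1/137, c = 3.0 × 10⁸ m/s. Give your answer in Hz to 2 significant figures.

1.9 × 10¹⁵ Hz

r = n²a₀/Z = 2.2 × 10⁻¹⁰ m, v = Zαc/n = 2.6 × 10⁶ m/s
f = v/(2πr) = 1.9 × 10¹⁵ Hz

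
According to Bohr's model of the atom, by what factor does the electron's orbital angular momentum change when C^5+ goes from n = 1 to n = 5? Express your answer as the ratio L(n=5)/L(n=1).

5

L = nℏ depends only on n, so L ∝ n.
L(n=5)/L(n=1) = (5/1)^1 = 5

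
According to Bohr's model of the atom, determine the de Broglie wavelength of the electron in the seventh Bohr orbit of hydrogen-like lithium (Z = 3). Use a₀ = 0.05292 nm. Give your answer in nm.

0.7758 nm

The Bohr quantisation condition is nλ = 2πr_n.
r_n = n²a₀/Z = 0.8644 nm
λ = 2πr_n/n = 2π·0.8644/7 = 0.7758 nm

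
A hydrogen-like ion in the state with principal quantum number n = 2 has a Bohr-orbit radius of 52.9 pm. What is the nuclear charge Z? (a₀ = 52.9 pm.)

4

r_n = n²a₀/Z ⇒ Z = n²a₀/r = 2² × 52.9 / 52.9 ≈ 4.00
Z = 4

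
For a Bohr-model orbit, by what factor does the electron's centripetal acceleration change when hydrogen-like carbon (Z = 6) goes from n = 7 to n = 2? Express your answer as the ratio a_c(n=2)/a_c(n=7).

2401/16

a_c ∝ Z^3 · n^-4; with Z fixed, a_c ∝ n^-4.
a_c(n=2)/a_c(n=7) = (2/7)^-4 = 2401/16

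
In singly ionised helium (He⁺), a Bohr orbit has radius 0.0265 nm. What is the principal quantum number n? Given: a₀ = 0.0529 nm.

r_n = n²a₀/Z ⇒ n² = rZ/a₀ = 0.0265 × 2 / 0.0529 ≈ 1.00
n = 1

1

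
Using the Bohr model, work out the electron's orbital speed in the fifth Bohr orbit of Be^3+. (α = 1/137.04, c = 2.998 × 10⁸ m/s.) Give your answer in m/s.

1.750 × 10⁶ m/s

v_n = Zαc/n = 4 × 0.007297 × 2.998 × 10⁸ / 5
    = 1.750 × 10⁶ m/s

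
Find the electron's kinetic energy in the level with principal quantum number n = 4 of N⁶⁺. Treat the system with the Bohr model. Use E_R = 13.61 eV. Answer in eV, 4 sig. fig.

For a Coulomb orbit the virial theorem gives K = −E_n.
E_n = −E_R·Z²/n², so K = E_R·Z²/n² = 13.61 × 7²/4² = 41.68 eV

41.68 eV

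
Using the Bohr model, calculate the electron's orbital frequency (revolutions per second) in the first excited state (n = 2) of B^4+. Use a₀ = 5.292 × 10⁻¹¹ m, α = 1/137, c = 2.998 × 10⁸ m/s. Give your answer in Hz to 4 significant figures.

2.057 × 10¹⁶ Hz

r = n²a₀/Z = 4.234 × 10⁻¹¹ m, v = Zαc/n = 5.471 × 10⁶ m/s
f = v/(2πr) = 2.057 × 10¹⁶ Hz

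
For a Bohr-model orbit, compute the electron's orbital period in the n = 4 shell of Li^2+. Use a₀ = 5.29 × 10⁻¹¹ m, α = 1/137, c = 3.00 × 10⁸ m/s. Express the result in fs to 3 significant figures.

r = n²a₀/Z = 4²·5.29 × 10⁻¹¹/3 = 2.82 × 10⁻¹⁰ m
v = Zαc/n = 3·0.00730·3.00 × 10⁸/4 = 1.64 × 10⁶ m/s
T = 2πr/v = 1.08 × 10⁻¹⁵ s = 1.08 fs

1.08 fs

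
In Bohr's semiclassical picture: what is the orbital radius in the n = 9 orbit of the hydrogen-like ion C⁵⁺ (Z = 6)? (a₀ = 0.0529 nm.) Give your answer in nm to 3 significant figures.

r_n = n²a₀/Z = 9² × 0.0529 / 6
    = 81 × 0.0529 / 6 = 0.714 nm

0.714 nm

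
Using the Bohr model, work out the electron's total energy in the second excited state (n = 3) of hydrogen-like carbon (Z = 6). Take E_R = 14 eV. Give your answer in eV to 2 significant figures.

E_n = −E_R·Z²/n² = −14 × 6²/3² = -56 eV

-56 eV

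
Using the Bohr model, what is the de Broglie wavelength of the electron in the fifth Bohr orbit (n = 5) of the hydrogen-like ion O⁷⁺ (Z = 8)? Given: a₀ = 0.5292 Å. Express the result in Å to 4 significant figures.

2.078 Å

The Bohr quantisation condition is nλ = 2πr_n.
r_n = n²a₀/Z = 1.654 Å
λ = 2πr_n/n = 2π·1.654/5 = 2.078 Å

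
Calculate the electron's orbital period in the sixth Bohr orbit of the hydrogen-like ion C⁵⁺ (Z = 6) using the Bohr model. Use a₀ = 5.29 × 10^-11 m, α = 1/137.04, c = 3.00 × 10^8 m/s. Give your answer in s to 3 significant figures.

9.11 × 10^-16 s

r = n²a₀/Z = 6²·5.29 × 10^-11/6 = 3.17 × 10^-10 m
v = Zαc/n = 6·0.00730·3.00 × 10^8/6 = 2.19 × 10^6 m/s
T = 2πr/v = 9.11 × 10^-16 s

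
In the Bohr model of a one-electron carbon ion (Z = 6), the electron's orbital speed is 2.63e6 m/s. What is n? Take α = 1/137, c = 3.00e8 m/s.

v_n = Zαc/n ⇒ n = Zαc/v = 6 × 0.00730 × 3.00e8 / 2.63e6 ≈ 5.00
n = 5

5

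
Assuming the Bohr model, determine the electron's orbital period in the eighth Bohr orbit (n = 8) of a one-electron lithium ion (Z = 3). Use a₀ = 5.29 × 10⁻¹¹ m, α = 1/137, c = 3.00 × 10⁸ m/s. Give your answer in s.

r = n²a₀/Z = 8²·5.29 × 10⁻¹¹/3 = 1.13 × 10⁻⁹ m
v = Zαc/n = 3·0.00730·3.00 × 10⁸/8 = 8.21 × 10⁵ m/s
T = 2πr/v = 8.63 × 10⁻¹⁵ s

8.63 × 10⁻¹⁵ s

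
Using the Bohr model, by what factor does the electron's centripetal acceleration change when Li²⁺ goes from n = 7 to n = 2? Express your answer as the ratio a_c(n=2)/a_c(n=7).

2401/16

a_c ∝ Z^3 · n^-4; with Z fixed, a_c ∝ n^-4.
a_c(n=2)/a_c(n=7) = (2/7)^-4 = 2401/16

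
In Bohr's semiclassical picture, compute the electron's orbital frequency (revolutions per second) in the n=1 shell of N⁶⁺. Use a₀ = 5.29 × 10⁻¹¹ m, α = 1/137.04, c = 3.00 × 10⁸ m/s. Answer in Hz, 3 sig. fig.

r = n²a₀/Z = 7.56 × 10⁻¹² m, v = Zαc/n = 1.53 × 10⁷ m/s
f = v/(2πr) = 3.23 × 10¹⁷ Hz

3.23 × 10¹⁷ Hz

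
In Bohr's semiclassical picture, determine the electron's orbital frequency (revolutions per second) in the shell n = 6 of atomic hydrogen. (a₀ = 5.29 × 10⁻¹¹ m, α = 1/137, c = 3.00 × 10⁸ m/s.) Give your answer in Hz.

3.05 × 10¹³ Hz

r = n²a₀/Z = 1.90 × 10⁻⁹ m, v = Zαc/n = 3.65 × 10⁵ m/s
f = v/(2πr) = 3.05 × 10¹³ Hz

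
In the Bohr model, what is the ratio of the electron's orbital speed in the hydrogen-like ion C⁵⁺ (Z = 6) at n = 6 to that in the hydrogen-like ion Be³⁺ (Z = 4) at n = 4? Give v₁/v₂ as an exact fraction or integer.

v ∝ Z^1 · n^-1
v₁/v₂ = (6/4)^1 · (6/4)^-1 = 1

1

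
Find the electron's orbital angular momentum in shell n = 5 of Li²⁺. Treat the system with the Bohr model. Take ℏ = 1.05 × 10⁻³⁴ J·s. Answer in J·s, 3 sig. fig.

L_n = nℏ = 5 × 1.05 × 10⁻³⁴ = 5.25 × 10⁻³⁴ J·s

5.25 × 10⁻³⁴ J·s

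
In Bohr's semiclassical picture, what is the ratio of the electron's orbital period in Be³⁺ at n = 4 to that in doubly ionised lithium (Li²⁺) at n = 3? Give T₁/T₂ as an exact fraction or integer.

4/3

T ∝ Z^-2 · n^3
T₁/T₂ = (4/3)^-2 · (4/3)^3 = 4/3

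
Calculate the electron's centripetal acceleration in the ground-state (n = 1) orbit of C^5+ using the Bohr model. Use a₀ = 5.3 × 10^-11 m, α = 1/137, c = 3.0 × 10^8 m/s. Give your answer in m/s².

r = n²a₀/Z = 8.8 × 10^-12 m, v = Zαc/n = 1.3 × 10^7 m/s
a = v²/r = (1.3 × 10^7)² / 8.8 × 10^-12 = 2.0 × 10^25 m/s²

2.0 × 10^25 m/s²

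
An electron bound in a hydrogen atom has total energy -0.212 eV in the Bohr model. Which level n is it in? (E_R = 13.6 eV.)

8

E_n = −E_R Z²/n² ⇒ n² = E_R Z²/(−E_n) = 13.6 × 1² / 0.212 ≈ 64.15
n = 8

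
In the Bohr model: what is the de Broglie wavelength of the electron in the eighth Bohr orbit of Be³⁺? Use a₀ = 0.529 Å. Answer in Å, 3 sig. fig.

6.65 Å

The Bohr quantisation condition is nλ = 2πr_n.
r_n = n²a₀/Z = 8.46 Å
λ = 2πr_n/n = 2π·8.46/8 = 6.65 Å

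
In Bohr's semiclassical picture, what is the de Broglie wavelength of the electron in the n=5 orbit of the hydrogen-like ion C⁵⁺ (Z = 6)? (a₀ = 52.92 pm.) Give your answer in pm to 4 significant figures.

The Bohr quantisation condition is nλ = 2πr_n.
r_n = n²a₀/Z = 220.5 pm
λ = 2πr_n/n = 2π·220.5/5 = 277.1 pm

277.1 pm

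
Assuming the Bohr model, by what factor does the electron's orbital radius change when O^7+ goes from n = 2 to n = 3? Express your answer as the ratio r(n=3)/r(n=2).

r ∝ Z^-1 · n^2; with Z fixed, r ∝ n^2.
r(n=3)/r(n=2) = (3/2)^2 = 9/4

9/4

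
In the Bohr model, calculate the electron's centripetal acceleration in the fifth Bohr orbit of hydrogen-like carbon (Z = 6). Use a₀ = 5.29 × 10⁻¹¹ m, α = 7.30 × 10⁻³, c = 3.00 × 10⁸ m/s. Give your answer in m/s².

3.13 × 10²² m/s²

r = n²a₀/Z = 2.20 × 10⁻¹⁰ m, v = Zαc/n = 2.63 × 10⁶ m/s
a = v²/r = (2.63 × 10⁶)² / 2.20 × 10⁻¹⁰ = 3.13 × 10²² m/s²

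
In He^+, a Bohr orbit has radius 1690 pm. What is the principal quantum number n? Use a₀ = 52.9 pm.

8

r_n = n²a₀/Z ⇒ n² = rZ/a₀ = 1690 × 2 / 52.9 ≈ 63.89
n = 8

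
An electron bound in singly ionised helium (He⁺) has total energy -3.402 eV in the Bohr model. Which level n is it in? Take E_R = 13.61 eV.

E_n = −E_R Z²/n² ⇒ n² = E_R Z²/(−E_n) = 13.61 × 2² / 3.402 ≈ 16.00
n = 4

4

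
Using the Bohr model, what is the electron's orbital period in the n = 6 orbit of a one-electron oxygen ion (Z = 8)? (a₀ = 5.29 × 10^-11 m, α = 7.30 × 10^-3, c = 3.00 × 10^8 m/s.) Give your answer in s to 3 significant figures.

r = n²a₀/Z = 6²·5.29 × 10^-11/8 = 2.38 × 10^-10 m
v = Zαc/n = 8·0.00730·3.00 × 10^8/6 = 2.92 × 10^6 m/s
T = 2πr/v = 5.12 × 10^-16 s

5.12 × 10^-16 s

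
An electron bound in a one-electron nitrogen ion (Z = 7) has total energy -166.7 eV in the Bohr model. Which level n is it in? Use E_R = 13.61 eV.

E_n = −E_R Z²/n² ⇒ n² = E_R Z²/(−E_n) = 13.61 × 7² / 166.7 ≈ 4.00
n = 2

2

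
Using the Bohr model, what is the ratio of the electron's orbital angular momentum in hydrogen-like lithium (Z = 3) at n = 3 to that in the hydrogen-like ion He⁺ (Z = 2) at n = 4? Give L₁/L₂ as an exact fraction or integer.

L = nℏ is independent of Z.
L₁/L₂ = n₁/n₂ = 3/4 = 3/4

3/4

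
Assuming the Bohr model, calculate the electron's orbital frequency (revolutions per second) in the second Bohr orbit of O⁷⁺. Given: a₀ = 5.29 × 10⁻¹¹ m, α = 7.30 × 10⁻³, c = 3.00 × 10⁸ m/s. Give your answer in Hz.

r = n²a₀/Z = 2.65 × 10⁻¹¹ m, v = Zαc/n = 8.76 × 10⁶ m/s
f = v/(2πr) = 5.27 × 10¹⁶ Hz

5.27 × 10¹⁶ Hz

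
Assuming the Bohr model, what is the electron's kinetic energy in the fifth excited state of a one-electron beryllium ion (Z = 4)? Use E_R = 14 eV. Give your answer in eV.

For a Coulomb orbit the virial theorem gives K = −E_n.
E_n = −E_R·Z²/n², so K = E_R·Z²/n² = 14 × 4²/6² = 6.2 eV

6.2 eV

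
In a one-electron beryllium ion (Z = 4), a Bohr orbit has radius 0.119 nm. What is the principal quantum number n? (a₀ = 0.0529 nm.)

r_n = n²a₀/Z ⇒ n² = rZ/a₀ = 0.119 × 4 / 0.0529 ≈ 9.00
n = 3

3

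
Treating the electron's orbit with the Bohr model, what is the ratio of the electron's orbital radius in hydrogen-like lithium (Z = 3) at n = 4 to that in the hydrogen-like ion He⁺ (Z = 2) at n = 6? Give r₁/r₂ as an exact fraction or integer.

8/27

r ∝ Z^-1 · n^2
r₁/r₂ = (3/2)^-1 · (4/6)^2 = 8/27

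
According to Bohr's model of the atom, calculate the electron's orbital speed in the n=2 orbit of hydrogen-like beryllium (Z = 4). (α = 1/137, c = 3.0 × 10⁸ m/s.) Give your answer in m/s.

4.4 × 10⁶ m/s

v_n = Zαc/n = 4 × 0.0073 × 3.0 × 10⁸ / 2
    = 4.4 × 10⁶ m/s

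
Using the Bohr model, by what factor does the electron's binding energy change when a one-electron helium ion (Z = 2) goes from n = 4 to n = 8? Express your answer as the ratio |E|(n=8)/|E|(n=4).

1/4

|E| ∝ Z^2 · n^-2; with Z fixed, |E| ∝ n^-2.
|E|(n=8)/|E|(n=4) = (8/4)^-2 = 1/4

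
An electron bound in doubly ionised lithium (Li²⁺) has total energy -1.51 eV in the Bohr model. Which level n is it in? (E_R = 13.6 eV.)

9

E_n = −E_R Z²/n² ⇒ n² = E_R Z²/(−E_n) = 13.6 × 3² / 1.51 ≈ 81.06
n = 9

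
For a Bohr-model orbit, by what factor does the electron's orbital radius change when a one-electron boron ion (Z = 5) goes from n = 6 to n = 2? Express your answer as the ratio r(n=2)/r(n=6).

1/9

r ∝ Z^-1 · n^2; with Z fixed, r ∝ n^2.
r(n=2)/r(n=6) = (2/6)^2 = 1/9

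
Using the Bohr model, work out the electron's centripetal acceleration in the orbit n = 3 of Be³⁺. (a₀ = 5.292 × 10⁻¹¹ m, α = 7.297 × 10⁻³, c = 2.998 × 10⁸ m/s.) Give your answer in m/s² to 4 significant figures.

7.145 × 10²² m/s²

r = n²a₀/Z = 1.191 × 10⁻¹⁰ m, v = Zαc/n = 2.917 × 10⁶ m/s
a = v²/r = (2.917 × 10⁶)² / 1.191 × 10⁻¹⁰ = 7.145 × 10²² m/s²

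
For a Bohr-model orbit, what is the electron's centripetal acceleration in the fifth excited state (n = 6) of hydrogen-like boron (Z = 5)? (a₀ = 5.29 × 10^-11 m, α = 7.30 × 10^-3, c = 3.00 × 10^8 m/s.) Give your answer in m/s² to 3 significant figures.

r = n²a₀/Z = 3.81 × 10^-10 m, v = Zαc/n = 1.82 × 10^6 m/s
a = v²/r = (1.82 × 10^6)² / 3.81 × 10^-10 = 8.74 × 10^21 m/s²

8.74 × 10^21 m/s²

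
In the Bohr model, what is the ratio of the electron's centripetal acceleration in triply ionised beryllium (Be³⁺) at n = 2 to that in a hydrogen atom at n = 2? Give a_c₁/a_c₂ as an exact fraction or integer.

a_c ∝ Z^3 · n^-4
a_c₁/a_c₂ = (4/1)^3 · (2/2)^-4 = 64

64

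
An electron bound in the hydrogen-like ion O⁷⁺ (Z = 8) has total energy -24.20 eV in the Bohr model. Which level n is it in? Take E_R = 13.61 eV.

E_n = −E_R Z²/n² ⇒ n² = E_R Z²/(−E_n) = 13.61 × 8² / 24.20 ≈ 35.99
n = 6

6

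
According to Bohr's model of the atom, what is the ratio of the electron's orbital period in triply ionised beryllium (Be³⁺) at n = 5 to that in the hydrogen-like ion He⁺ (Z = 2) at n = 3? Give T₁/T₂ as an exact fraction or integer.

125/108

T ∝ Z^-2 · n^3
T₁/T₂ = (4/2)^-2 · (5/3)^3 = 125/108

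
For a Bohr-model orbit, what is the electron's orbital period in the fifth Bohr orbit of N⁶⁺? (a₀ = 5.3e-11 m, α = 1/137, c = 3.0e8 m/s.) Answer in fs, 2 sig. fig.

r = n²a₀/Z = 5²·5.3e-11/7 = 1.9e-10 m
v = Zαc/n = 7·0.0073·3.0e8/5 = 3.1e6 m/s
T = 2πr/v = 3.9e-16 s = 0.39 fs

0.39 fs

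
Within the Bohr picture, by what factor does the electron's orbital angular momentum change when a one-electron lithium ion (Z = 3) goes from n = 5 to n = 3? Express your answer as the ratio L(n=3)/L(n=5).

3/5

L = nℏ depends only on n, so L ∝ n.
L(n=3)/L(n=5) = (3/5)^1 = 3/5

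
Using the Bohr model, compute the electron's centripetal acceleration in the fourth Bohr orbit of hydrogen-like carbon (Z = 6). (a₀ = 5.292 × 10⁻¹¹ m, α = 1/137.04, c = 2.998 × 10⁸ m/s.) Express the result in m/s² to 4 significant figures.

r = n²a₀/Z = 1.411 × 10⁻¹⁰ m, v = Zαc/n = 3.282 × 10⁶ m/s
a = v²/r = (3.282 × 10⁶)² / 1.411 × 10⁻¹⁰ = 7.631 × 10²² m/s²

7.631 × 10²² m/s²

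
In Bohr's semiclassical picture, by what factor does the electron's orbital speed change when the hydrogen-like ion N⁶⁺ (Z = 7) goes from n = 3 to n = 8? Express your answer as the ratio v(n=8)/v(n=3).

3/8

v ∝ Z^1 · n^-1; with Z fixed, v ∝ n^-1.
v(n=8)/v(n=3) = (8/3)^-1 = 3/8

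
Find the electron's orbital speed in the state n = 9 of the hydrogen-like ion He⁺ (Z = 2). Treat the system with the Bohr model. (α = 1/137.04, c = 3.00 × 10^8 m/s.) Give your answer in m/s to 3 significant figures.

4.86 × 10^5 m/s

v_n = Zαc/n = 2 × 0.00730 × 3.00 × 10^8 / 9
    = 4.86 × 10^5 m/s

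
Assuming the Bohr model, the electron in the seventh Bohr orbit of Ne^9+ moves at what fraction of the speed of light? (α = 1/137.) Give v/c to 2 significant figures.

v_n = Zαc/n, so v/c = Zα/n = 10 × 0.0073 / 7 = 0.010

0.010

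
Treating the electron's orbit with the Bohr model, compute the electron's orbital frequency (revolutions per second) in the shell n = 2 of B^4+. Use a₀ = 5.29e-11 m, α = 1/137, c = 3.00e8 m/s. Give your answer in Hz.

2.06e16 Hz

r = n²a₀/Z = 4.23e-11 m, v = Zαc/n = 5.47e6 m/s
f = v/(2πr) = 2.06e16 Hz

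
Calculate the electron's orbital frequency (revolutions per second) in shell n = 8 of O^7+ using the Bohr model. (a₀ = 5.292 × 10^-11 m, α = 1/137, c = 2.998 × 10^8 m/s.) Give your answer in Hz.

r = n²a₀/Z = 4.234 × 10^-10 m, v = Zαc/n = 2.188 × 10^6 m/s
f = v/(2πr) = 8.227 × 10^14 Hz

8.227 × 10^14 Hz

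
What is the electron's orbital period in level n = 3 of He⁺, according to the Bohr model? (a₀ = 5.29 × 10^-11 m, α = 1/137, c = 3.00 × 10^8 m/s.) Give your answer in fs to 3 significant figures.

r = n²a₀/Z = 3²·5.29 × 10^-11/2 = 2.38 × 10^-10 m
v = Zαc/n = 2·0.00730·3.00 × 10^8/3 = 1.46 × 10^6 m/s
T = 2πr/v = 1.02 × 10^-15 s = 1.02 fs

1.02 fs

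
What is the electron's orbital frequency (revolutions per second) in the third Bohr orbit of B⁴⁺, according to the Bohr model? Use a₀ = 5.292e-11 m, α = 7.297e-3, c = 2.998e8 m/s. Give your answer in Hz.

6.092e15 Hz

r = n²a₀/Z = 9.526e-11 m, v = Zαc/n = 3.646e6 m/s
f = v/(2πr) = 6.092e15 Hz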